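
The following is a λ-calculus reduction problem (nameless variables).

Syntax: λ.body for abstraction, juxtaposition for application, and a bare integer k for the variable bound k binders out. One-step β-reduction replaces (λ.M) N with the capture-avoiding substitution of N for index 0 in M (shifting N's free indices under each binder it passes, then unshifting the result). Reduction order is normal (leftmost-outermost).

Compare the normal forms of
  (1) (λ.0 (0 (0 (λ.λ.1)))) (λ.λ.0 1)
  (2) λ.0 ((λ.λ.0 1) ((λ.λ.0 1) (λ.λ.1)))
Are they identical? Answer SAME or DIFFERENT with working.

Term A:
  start: (λ.0 (0 (0 (λ.λ.1)))) (λ.λ.0 1)
  [1] (λ.λ.0 1) ((λ.λ.0 1) ((λ.λ.0 1) (λ.λ.1)))
  [2] λ.0 ((λ.λ.0 1) ((λ.λ.0 1) (λ.λ.1)))
  [3] λ.0 (λ.0 ((λ.λ.0 1) (λ.λ.1)))
  [4] λ.0 (λ.0 (λ.0 (λ.λ.1)))

Term B:
  start: λ.0 ((λ.λ.0 1) ((λ.λ.0 1) (λ.λ.1)))
  [1] λ.0 (λ.0 ((λ.λ.0 1) (λ.λ.1)))
  [2] λ.0 (λ.0 (λ.0 (λ.λ.1)))

Answer: SAME — A ⇓ λ.0 (λ.0 (λ.0 (λ.λ.1))), B ⇓ λ.0 (λ.0 (λ.0 (λ.λ.1)))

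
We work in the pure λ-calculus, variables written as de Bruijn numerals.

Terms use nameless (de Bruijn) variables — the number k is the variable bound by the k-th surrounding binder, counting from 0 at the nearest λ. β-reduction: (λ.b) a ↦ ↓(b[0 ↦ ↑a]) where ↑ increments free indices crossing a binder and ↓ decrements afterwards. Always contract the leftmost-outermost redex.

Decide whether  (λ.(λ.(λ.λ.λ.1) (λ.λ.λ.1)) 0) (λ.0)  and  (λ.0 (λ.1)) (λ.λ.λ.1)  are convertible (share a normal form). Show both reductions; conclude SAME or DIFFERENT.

Answer: SAME — A ⇓ λ.λ.1, B ⇓ λ.λ.1

Reduction:
Term A:
  start: (λ.(λ.(λ.λ.λ.1) (λ.λ.λ.1)) 0) (λ.0)
  →1  (λ.(λ.λ.λ.1) (λ.λ.λ.1)) (λ.0)
  →2  (λ.λ.λ.1) (λ.λ.λ.1)
  →3  λ.λ.1

Term B:
  start: (λ.0 (λ.1)) (λ.λ.λ.1)
  →1  (λ.λ.λ.1) (λ.λ.λ.λ.1)
  →2  λ.λ.1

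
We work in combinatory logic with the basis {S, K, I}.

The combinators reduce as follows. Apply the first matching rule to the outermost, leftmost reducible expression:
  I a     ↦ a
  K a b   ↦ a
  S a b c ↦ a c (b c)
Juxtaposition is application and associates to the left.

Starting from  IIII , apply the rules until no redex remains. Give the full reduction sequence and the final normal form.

Answer: normal form = I  (in 3 steps)

Working:
  start: IIII
  [1] III
  [2] II
  [3] I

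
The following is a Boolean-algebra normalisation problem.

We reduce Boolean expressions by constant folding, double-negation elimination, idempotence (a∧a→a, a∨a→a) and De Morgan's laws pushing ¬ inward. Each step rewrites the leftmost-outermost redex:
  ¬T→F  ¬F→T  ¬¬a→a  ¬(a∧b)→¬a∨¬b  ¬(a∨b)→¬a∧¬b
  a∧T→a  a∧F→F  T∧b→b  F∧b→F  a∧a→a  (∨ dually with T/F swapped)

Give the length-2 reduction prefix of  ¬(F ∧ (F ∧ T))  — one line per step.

Answer: after 2 steps: T ∨ ¬(F ∧ T)

Working:
  start: ¬(F ∧ (F ∧ T))
  step 1: ¬F ∨ ¬(F ∧ T)
  step 2: T ∨ ¬(F ∧ T)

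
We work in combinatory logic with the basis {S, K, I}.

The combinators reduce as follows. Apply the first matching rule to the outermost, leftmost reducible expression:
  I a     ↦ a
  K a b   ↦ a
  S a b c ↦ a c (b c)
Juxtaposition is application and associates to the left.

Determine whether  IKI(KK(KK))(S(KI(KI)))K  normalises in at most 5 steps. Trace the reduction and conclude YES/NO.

Answer: YES — reaches normal form SIK in 4 ≤ 5 steps

Derivation:
  start: IKI(KK(KK))(S(KI(KI)))K
  →1  KI(KK(KK))(S(KI(KI)))K
  →2  I(S(KI(KI)))K
  →3  S(KI(KI))K
  →4  SIK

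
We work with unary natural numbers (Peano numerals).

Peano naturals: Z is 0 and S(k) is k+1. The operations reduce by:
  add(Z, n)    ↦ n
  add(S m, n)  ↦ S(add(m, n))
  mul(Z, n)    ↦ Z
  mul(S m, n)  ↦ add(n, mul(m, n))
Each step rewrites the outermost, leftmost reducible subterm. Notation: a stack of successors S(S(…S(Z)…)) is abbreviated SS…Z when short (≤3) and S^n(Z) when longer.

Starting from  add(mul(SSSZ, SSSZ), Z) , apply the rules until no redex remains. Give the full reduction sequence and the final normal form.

  start: add(mul(SSSZ, SSSZ), Z)
  [1] add(add(SSSZ, mul(SSZ, SSSZ)), Z)
  [2] add(S(add(SSZ, mul(SSZ, SSSZ))), Z)
  [3] S(add(add(SSZ, mul(SSZ, SSSZ)), Z))
  [4] S(add(S(add(SZ, mul(SSZ, SSSZ))), Z))
  [5] S(S(add(add(SZ, mul(SSZ, SSSZ)), Z)))
  [6] S(S(add(S(add(Z, mul(SSZ, SSSZ))), Z)))
  [7] S(S(S(add(add(Z, mul(SSZ, SSSZ)), Z))))
  [8] S(S(S(add(mul(SSZ, SSSZ), Z))))
  [9] S(S(S(add(add(SSSZ, mul(SZ, SSSZ)), Z))))
  [10] S(S(S(add(S(add(SSZ, mul(SZ, SSSZ))), Z))))
  [11] S(S(S(S(add(add(SSZ, mul(SZ, SSSZ)), Z)))))
  [12] S(S(S(S(add(S(add(SZ, mul(SZ, SSSZ))), Z)))))
  [13] S(S(S(S(S(add(add(SZ, mul(SZ, SSSZ)), Z))))))
  [14] S(S(S(S(S(add(S(add(Z, mul(SZ, SSSZ))), Z))))))
  [15] S(S(S(S(S(S(add(add(Z, mul(SZ, SSSZ)), Z)))))))
  [16] S(S(S(S(S(S(add(mul(SZ, SSSZ), Z)))))))
  [17] S(S(S(S(S(S(add(add(SSSZ, mul(Z, SSSZ)), Z)))))))
  [18] S(S(S(S(S(S(add(S(add(SSZ, mul(Z, SSSZ))), Z)))))))
  [19] S(S(S(S(S(S(S(add(add(SSZ, mul(Z, SSSZ)), Z))))))))
  [20] S(S(S(S(S(S(S(add(S(add(SZ, mul(Z, SSSZ))), Z))))))))
  [21] S(S(S(S(S(S(S(S(add(add(SZ, mul(Z, SSSZ)), Z)))))))))
  [22] S(S(S(S(S(S(S(S(add(S(add(Z, mul(Z, SSSZ))), Z)))))))))
  [23] S(S(S(S(S(S(S(S(S(add(add(Z, mul(Z, SSSZ)), Z))))))))))
  [24] S(S(S(S(S(S(S(S(S(add(mul(Z, SSSZ), Z))))))))))
  [25] S(S(S(S(S(S(S(S(S(add(Z, Z))))))))))
  [26] S^9(Z)

Answer: normal form = S^9(Z)  (in 26 steps)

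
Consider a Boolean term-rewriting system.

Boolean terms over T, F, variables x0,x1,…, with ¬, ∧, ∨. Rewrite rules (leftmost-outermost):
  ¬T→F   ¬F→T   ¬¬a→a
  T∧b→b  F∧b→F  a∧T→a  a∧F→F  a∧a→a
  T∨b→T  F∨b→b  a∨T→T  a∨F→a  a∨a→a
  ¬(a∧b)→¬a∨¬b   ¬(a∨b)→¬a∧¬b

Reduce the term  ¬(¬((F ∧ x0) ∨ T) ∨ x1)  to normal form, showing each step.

Answer: normal form = ¬x1  (in 4 steps)

Working:
  start: ¬(¬((F ∧ x0) ∨ T) ∨ x1)
  [1] ¬¬((F ∧ x0) ∨ T) ∧ ¬x1
  [2] ((F ∧ x0) ∨ T) ∧ ¬x1
  [3] T ∧ ¬x1
  [4] ¬x1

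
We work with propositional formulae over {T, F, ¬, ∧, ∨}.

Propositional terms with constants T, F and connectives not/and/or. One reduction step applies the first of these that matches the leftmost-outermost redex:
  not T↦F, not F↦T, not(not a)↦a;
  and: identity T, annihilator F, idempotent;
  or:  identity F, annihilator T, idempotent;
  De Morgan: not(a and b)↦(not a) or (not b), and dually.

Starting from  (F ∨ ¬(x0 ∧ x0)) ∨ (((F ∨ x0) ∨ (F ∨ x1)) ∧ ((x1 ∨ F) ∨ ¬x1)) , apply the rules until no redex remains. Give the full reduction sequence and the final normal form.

Answer: normal form = ¬x0 ∨ ((x0 ∨ x1) ∧ (x1 ∨ ¬x1))  (in 6 steps)

Reduction:
  start: (F ∨ ¬(x0 ∧ x0)) ∨ (((F ∨ x0) ∨ (F ∨ x1)) ∧ ((x1 ∨ F) ∨ ¬x1))
  step 1: ¬(x0 ∧ x0) ∨ (((F ∨ x0) ∨ (F ∨ x1)) ∧ ((x1 ∨ F) ∨ ¬x1))
  step 2: (¬x0 ∨ ¬x0) ∨ (((F ∨ x0) ∨ (F ∨ x1)) ∧ ((x1 ∨ F) ∨ ¬x1))
  step 3: ¬x0 ∨ (((F ∨ x0) ∨ (F ∨ x1)) ∧ ((x1 ∨ F) ∨ ¬x1))
  step 4: ¬x0 ∨ ((x0 ∨ (F ∨ x1)) ∧ ((x1 ∨ F) ∨ ¬x1))
  step 5: ¬x0 ∨ ((x0 ∨ x1) ∧ ((x1 ∨ F) ∨ ¬x1))
  step 6: ¬x0 ∨ ((x0 ∨ x1) ∧ (x1 ∨ ¬x1))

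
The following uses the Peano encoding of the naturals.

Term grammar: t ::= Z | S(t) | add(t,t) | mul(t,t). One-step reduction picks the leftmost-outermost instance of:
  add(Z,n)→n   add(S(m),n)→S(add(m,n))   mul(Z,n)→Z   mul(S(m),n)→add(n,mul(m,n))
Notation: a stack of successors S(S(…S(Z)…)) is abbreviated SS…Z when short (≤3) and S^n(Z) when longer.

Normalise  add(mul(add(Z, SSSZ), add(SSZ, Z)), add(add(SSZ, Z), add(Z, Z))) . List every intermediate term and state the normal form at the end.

  start: add(mul(add(Z, SSSZ), add(SSZ, Z)), add(add(SSZ, Z), add(Z, Z)))
  step 1: add(mul(SSSZ, add(SSZ, Z)), add(add(SSZ, Z), add(Z, Z)))
  step 2: add(add(add(SSZ, Z), mul(SSZ, add(SSZ, Z))), add(add(SSZ, Z), add(Z, Z)))
  step 3: add(add(S(add(SZ, Z)), mul(SSZ, add(SSZ, Z))), add(add(SSZ, Z), add(Z, Z)))
  step 4: add(S(add(add(SZ, Z), mul(SSZ, add(SSZ, Z)))), add(add(SSZ, Z), add(Z, Z)))
  step 5: S(add(add(add(SZ, Z), mul(SSZ, add(SSZ, Z))), add(add(SSZ, Z), add(Z, Z))))
  step 6: S(add(add(S(add(Z, Z)), mul(SSZ, add(SSZ, Z))), add(add(SSZ, Z), add(Z, Z))))
  step 7: S(add(S(add(add(Z, Z), mul(SSZ, add(SSZ, Z)))), add(add(SSZ, Z), add(Z, Z))))
  step 8: S(S(add(add(add(Z, Z), mul(SSZ, add(SSZ, Z))), add(add(SSZ, Z), add(Z, Z)))))
  step 9: S(S(add(add(Z, mul(SSZ, add(SSZ, Z))), add(add(SSZ, Z), add(Z, Z)))))
  step 10: S(S(add(mul(SSZ, add(SSZ, Z)), add(add(SSZ, Z), add(Z, Z)))))
  step 11: S(S(add(add(add(SSZ, Z), mul(SZ, add(SSZ, Z))), add(add(SSZ, Z), add(Z, Z)))))
  step 12: S(S(add(add(S(add(SZ, Z)), mul(SZ, add(SSZ, Z))), add(add(SSZ, Z), add(Z, Z)))))
  step 13: S(S(add(S(add(add(SZ, Z), mul(SZ, add(SSZ, Z)))), add(add(SSZ, Z), add(Z, Z)))))
  step 14: S(S(S(add(add(add(SZ, Z), mul(SZ, add(SSZ, Z))), add(add(SSZ, Z), add(Z, Z))))))
  step 15: S(S(S(add(add(S(add(Z, Z)), mul(SZ, add(SSZ, Z))), add(add(SSZ, Z), add(Z, Z))))))
  step 16: S(S(S(add(S(add(add(Z, Z), mul(SZ, add(SSZ, Z)))), add(add(SSZ, Z), add(Z, Z))))))
  step 17: S(S(S(S(add(add(add(Z, Z), mul(SZ, add(SSZ, Z))), add(add(SSZ, Z), add(Z, Z)))))))
  step 18: S(S(S(S(add(add(Z, mul(SZ, add(SSZ, Z))), add(add(SSZ, Z), add(Z, Z)))))))
  step 19: S(S(S(S(add(mul(SZ, add(SSZ, Z)), add(add(SSZ, Z), add(Z, Z)))))))
  step 20: S(S(S(S(add(add(add(SSZ, Z), mul(Z, add(SSZ, Z))), add(add(SSZ, Z), add(Z, Z)))))))
  step 21: S(S(S(S(add(add(S(add(SZ, Z)), mul(Z, add(SSZ, Z))), add(add(SSZ, Z), add(Z, Z)))))))
  step 22: S(S(S(S(add(S(add(add(SZ, Z), mul(Z, add(SSZ, Z)))), add(add(SSZ, Z), add(Z, Z)))))))
  step 23: S(S(S(S(S(add(add(add(SZ, Z), mul(Z, add(SSZ, Z))), add(add(SSZ, Z), add(Z, Z))))))))
  step 24: S(S(S(S(S(add(add(S(add(Z, Z)), mul(Z, add(SSZ, Z))), add(add(SSZ, Z), add(Z, Z))))))))
  step 25: S(S(S(S(S(add(S(add(add(Z, Z), mul(Z, add(SSZ, Z)))), add(add(SSZ, Z), add(Z, Z))))))))
  step 26: S(S(S(S(S(S(add(add(add(Z, Z), mul(Z, add(SSZ, Z))), add(add(SSZ, Z), add(Z, Z)))))))))
  step 27: S(S(S(S(S(S(add(add(Z, mul(Z, add(SSZ, Z))), add(add(SSZ, Z), add(Z, Z)))))))))
  step 28: S(S(S(S(S(S(add(mul(Z, add(SSZ, Z)), add(add(SSZ, Z), add(Z, Z)))))))))
  step 29: S(S(S(S(S(S(add(Z, add(add(SSZ, Z), add(Z, Z)))))))))
  step 30: S(S(S(S(S(S(add(add(SSZ, Z), add(Z, Z))))))))
  step 31: S(S(S(S(S(S(add(S(add(SZ, Z)), add(Z, Z))))))))
  step 32: S(S(S(S(S(S(S(add(add(SZ, Z), add(Z, Z)))))))))
  step 33: S(S(S(S(S(S(S(add(S(add(Z, Z)), add(Z, Z)))))))))
  step 34: S(S(S(S(S(S(S(S(add(add(Z, Z), add(Z, Z))))))))))
  step 35: S(S(S(S(S(S(S(S(add(Z, add(Z, Z))))))))))
  step 36: S(S(S(S(S(S(S(S(add(Z, Z)))))))))
  step 37: S^8(Z)

Answer: normal form = S^8(Z)  (in 37 steps)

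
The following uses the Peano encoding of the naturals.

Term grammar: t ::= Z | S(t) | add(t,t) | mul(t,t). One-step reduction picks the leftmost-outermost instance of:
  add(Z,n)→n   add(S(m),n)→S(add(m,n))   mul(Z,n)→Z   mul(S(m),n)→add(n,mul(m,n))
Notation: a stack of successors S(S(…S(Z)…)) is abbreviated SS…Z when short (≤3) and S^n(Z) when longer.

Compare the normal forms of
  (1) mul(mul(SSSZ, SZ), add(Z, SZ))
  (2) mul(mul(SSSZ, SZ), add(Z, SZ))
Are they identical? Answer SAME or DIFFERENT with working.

Answer: SAME — A ⇓ SSSZ, B ⇓ SSSZ

Reduction:
Term A:
  start: mul(mul(SSSZ, SZ), add(Z, SZ))
  [1] mul(add(SZ, mul(SSZ, SZ)), add(Z, SZ))
  [2] mul(S(add(Z, mul(SSZ, SZ))), add(Z, SZ))
  [3] add(add(Z, SZ), mul(add(Z, mul(SSZ, SZ)), add(Z, SZ)))
  [4] add(SZ, mul(add(Z, mul(SSZ, SZ)), add(Z, SZ)))
  [5] S(add(Z, mul(add(Z, mul(SSZ, SZ)), add(Z, SZ))))
  [6] S(mul(add(Z, mul(SSZ, SZ)), add(Z, SZ)))
  [7] S(mul(mul(SSZ, SZ), add(Z, SZ)))
  [8] S(mul(add(SZ, mul(SZ, SZ)), add(Z, SZ)))
  [9] S(mul(S(add(Z, mul(SZ, SZ))), add(Z, SZ)))
  [10] S(add(add(Z, SZ), mul(add(Z, mul(SZ, SZ)), add(Z, SZ))))
  [11] S(add(SZ, mul(add(Z, mul(SZ, SZ)), add(Z, SZ))))
  [12] S(S(add(Z, mul(add(Z, mul(SZ, SZ)), add(Z, SZ)))))
  [13] S(S(mul(add(Z, mul(SZ, SZ)), add(Z, SZ))))
  [14] S(S(mul(mul(SZ, SZ), add(Z, SZ))))
  [15] S(S(mul(add(SZ, mul(Z, SZ)), add(Z, SZ))))
  [16] S(S(mul(S(add(Z, mul(Z, SZ))), add(Z, SZ))))
  [17] S(S(add(add(Z, SZ), mul(add(Z, mul(Z, SZ)), add(Z, SZ)))))
  [18] S(S(add(SZ, mul(add(Z, mul(Z, SZ)), add(Z, SZ)))))
  [19] S(S(S(add(Z, mul(add(Z, mul(Z, SZ)), add(Z, SZ))))))
  [20] S(S(S(mul(add(Z, mul(Z, SZ)), add(Z, SZ)))))
  [21] S(S(S(mul(mul(Z, SZ), add(Z, SZ)))))
  [22] S(S(S(mul(Z, add(Z, SZ)))))
  [23] SSSZ

Term B:
  start: mul(mul(SSSZ, SZ), add(Z, SZ))
  [1] mul(add(SZ, mul(SSZ, SZ)), add(Z, SZ))
  [2] mul(S(add(Z, mul(SSZ, SZ))), add(Z, SZ))
  [3] add(add(Z, SZ), mul(add(Z, mul(SSZ, SZ)), add(Z, SZ)))
  [4] add(SZ, mul(add(Z, mul(SSZ, SZ)), add(Z, SZ)))
  [5] S(add(Z, mul(add(Z, mul(SSZ, SZ)), add(Z, SZ))))
  [6] S(mul(add(Z, mul(SSZ, SZ)), add(Z, SZ)))
  [7] S(mul(mul(SSZ, SZ), add(Z, SZ)))
  [8] S(mul(add(SZ, mul(SZ, SZ)), add(Z, SZ)))
  [9] S(mul(S(add(Z, mul(SZ, SZ))), add(Z, SZ)))
  [10] S(add(add(Z, SZ), mul(add(Z, mul(SZ, SZ)), add(Z, SZ))))
  [11] S(add(SZ, mul(add(Z, mul(SZ, SZ)), add(Z, SZ))))
  [12] S(S(add(Z, mul(add(Z, mul(SZ, SZ)), add(Z, SZ)))))
  [13] S(S(mul(add(Z, mul(SZ, SZ)), add(Z, SZ))))
  [14] S(S(mul(mul(SZ, SZ), add(Z, SZ))))
  [15] S(S(mul(add(SZ, mul(Z, SZ)), add(Z, SZ))))
  [16] S(S(mul(S(add(Z, mul(Z, SZ))), add(Z, SZ))))
  [17] S(S(add(add(Z, SZ), mul(add(Z, mul(Z, SZ)), add(Z, SZ)))))
  [18] S(S(add(SZ, mul(add(Z, mul(Z, SZ)), add(Z, SZ)))))
  [19] S(S(S(add(Z, mul(add(Z, mul(Z, SZ)), add(Z, SZ))))))
  [20] S(S(S(mul(add(Z, mul(Z, SZ)), add(Z, SZ)))))
  [21] S(S(S(mul(mul(Z, SZ), add(Z, SZ)))))
  [22] S(S(S(mul(Z, add(Z, SZ)))))
  [23] SSSZ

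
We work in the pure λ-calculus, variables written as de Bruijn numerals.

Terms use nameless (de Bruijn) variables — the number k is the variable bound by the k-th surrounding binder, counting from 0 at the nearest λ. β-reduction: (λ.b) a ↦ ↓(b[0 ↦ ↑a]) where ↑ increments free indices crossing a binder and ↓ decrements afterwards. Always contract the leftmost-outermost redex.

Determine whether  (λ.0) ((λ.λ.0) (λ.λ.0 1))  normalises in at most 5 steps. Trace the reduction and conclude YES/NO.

Answer: YES — reaches normal form λ.0 in 2 ≤ 5 steps

Derivation:
  start: (λ.0) ((λ.λ.0) (λ.λ.0 1))
  step 1: (λ.λ.0) (λ.λ.0 1)
  step 2: λ.0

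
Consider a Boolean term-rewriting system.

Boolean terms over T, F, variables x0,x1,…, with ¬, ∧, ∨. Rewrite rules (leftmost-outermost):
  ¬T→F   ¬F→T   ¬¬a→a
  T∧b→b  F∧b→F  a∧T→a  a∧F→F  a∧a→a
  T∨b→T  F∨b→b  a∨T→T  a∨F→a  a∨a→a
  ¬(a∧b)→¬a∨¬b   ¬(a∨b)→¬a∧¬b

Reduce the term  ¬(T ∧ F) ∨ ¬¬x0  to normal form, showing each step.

  start: ¬(T ∧ F) ∨ ¬¬x0
  step 1: (¬T ∨ ¬F) ∨ ¬¬x0
  step 2: (F ∨ ¬F) ∨ ¬¬x0
  step 3: ¬F ∨ ¬¬x0
  step 4: T ∨ ¬¬x0
  step 5: T

Answer: normal form = T  (in 5 steps)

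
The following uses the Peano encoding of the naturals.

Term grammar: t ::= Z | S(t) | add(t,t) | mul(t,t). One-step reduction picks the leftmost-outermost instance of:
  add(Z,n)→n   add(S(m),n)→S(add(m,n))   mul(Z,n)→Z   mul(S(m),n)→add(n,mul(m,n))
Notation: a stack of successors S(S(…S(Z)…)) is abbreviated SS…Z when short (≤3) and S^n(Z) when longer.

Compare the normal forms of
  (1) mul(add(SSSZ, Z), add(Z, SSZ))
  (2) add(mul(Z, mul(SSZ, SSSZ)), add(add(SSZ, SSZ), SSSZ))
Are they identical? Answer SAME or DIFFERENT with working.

Term A:
  start: mul(add(SSSZ, Z), add(Z, SSZ))
  [1] mul(S(add(SSZ, Z)), add(Z, SSZ))
  [2] add(add(Z, SSZ), mul(add(SSZ, Z), add(Z, SSZ)))
  [3] add(SSZ, mul(add(SSZ, Z), add(Z, SSZ)))
  [4] S(add(SZ, mul(add(SSZ, Z), add(Z, SSZ))))
  [5] S(S(add(Z, mul(add(SSZ, Z), add(Z, SSZ)))))
  [6] S(S(mul(add(SSZ, Z), add(Z, SSZ))))
  [7] S(S(mul(S(add(SZ, Z)), add(Z, SSZ))))
  [8] S(S(add(add(Z, SSZ), mul(add(SZ, Z), add(Z, SSZ)))))
  [9] S(S(add(SSZ, mul(add(SZ, Z), add(Z, SSZ)))))
  [10] S(S(S(add(SZ, mul(add(SZ, Z), add(Z, SSZ))))))
  [11] S(S(S(S(add(Z, mul(add(SZ, Z), add(Z, SSZ)))))))
  [12] S(S(S(S(mul(add(SZ, Z), add(Z, SSZ))))))
  [13] S(S(S(S(mul(S(add(Z, Z)), add(Z, SSZ))))))
  [14] S(S(S(S(add(add(Z, SSZ), mul(add(Z, Z), add(Z, SSZ)))))))
  [15] S(S(S(S(add(SSZ, mul(add(Z, Z), add(Z, SSZ)))))))
  [16] S(S(S(S(S(add(SZ, mul(add(Z, Z), add(Z, SSZ))))))))
  [17] S(S(S(S(S(S(add(Z, mul(add(Z, Z), add(Z, SSZ)))))))))
  [18] S(S(S(S(S(S(mul(add(Z, Z), add(Z, SSZ))))))))
  [19] S(S(S(S(S(S(mul(Z, add(Z, SSZ))))))))
  [20] S^6(Z)

Term B:
  start: add(mul(Z, mul(SSZ, SSSZ)), add(add(SSZ, SSZ), SSSZ))
  [1] add(Z, add(add(SSZ, SSZ), SSSZ))
  [2] add(add(SSZ, SSZ), SSSZ)
  [3] add(S(add(SZ, SSZ)), SSSZ)
  [4] S(add(add(SZ, SSZ), SSSZ))
  [5] S(add(S(add(Z, SSZ)), SSSZ))
  [6] S(S(add(add(Z, SSZ), SSSZ)))
  [7] S(S(add(SSZ, SSSZ)))
  [8] S(S(S(add(SZ, SSSZ))))
  [9] S(S(S(S(add(Z, SSSZ)))))
  [10] S^7(Z)

Answer: DIFFERENT — A ⇓ S^6(Z), B ⇓ S^7(Z)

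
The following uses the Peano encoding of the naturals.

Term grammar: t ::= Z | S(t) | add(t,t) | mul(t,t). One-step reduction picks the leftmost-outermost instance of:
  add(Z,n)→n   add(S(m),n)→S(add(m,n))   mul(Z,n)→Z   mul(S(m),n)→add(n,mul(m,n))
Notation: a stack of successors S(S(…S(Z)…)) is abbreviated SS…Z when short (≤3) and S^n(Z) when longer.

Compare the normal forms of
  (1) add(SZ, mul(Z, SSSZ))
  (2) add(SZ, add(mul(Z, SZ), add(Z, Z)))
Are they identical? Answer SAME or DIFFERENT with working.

Term A:
  start: add(SZ, mul(Z, SSSZ))
  [1] S(add(Z, mul(Z, SSSZ)))
  [2] S(mul(Z, SSSZ))
  [3] SZ

Term B:
  start: add(SZ, add(mul(Z, SZ), add(Z, Z)))
  [1] S(add(Z, add(mul(Z, SZ), add(Z, Z))))
  [2] S(add(mul(Z, SZ), add(Z, Z)))
  [3] S(add(Z, add(Z, Z)))
  [4] S(add(Z, Z))
  [5] SZ

Answer: SAME — A ⇓ SZ, B ⇓ SZ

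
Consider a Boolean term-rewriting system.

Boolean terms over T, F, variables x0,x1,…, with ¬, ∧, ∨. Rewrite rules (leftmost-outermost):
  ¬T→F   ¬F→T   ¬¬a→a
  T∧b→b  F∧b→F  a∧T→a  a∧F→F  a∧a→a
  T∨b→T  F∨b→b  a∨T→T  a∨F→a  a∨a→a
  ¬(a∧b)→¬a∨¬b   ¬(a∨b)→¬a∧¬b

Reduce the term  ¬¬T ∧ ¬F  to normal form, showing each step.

Answer: normal form = T  (in 3 steps)

Working:
  start: ¬¬T ∧ ¬F
  [1] T ∧ ¬F
  [2] ¬F
  [3] T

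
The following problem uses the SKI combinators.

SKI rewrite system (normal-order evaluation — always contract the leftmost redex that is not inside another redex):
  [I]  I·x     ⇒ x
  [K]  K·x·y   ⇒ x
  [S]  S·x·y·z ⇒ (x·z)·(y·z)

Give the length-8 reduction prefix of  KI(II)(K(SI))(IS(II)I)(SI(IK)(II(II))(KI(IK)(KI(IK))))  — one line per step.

  start: KI(II)(K(SI))(IS(II)I)(SI(IK)(II(II))(KI(IK)(KI(IK))))
  [1] I(K(SI))(IS(II)I)(SI(IK)(II(II))(KI(IK)(KI(IK))))
  [2] K(SI)(IS(II)I)(SI(IK)(II(II))(KI(IK)(KI(IK))))
  [3] SI(SI(IK)(II(II))(KI(IK)(KI(IK))))
  [4] SI(I(II(II))(IK(II(II)))(KI(IK)(KI(IK))))
  [5] SI(II(II)(IK(II(II)))(KI(IK)(KI(IK))))
  [6] SI(I(II)(IK(II(II)))(KI(IK)(KI(IK))))
  [7] SI(II(IK(II(II)))(KI(IK)(KI(IK))))
  [8] SI(I(IK(II(II)))(KI(IK)(KI(IK))))

Answer: after 8 steps: SI(I(IK(II(II)))(KI(IK)(KI(IK))))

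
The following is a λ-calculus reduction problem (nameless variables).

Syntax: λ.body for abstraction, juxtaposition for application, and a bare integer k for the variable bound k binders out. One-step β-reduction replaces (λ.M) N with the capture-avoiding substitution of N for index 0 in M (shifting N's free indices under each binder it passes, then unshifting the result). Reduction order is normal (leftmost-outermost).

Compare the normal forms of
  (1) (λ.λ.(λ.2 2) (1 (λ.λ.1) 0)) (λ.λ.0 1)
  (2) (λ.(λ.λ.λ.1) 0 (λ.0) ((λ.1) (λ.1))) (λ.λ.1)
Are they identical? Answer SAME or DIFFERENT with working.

Answer: DIFFERENT — A ⇓ λ.λ.0 (λ.λ.0 1), B ⇓ λ.0

Reduction:
Term A:
  start: (λ.λ.(λ.2 2) (1 (λ.λ.1) 0)) (λ.λ.0 1)
  step 1: λ.(λ.(λ.λ.0 1) (λ.λ.0 1)) ((λ.λ.0 1) (λ.λ.1) 0)
  step 2: λ.(λ.λ.0 1) (λ.λ.0 1)
  step 3: λ.λ.0 (λ.λ.0 1)

Term B:
  start: (λ.(λ.λ.λ.1) 0 (λ.0) ((λ.1) (λ.1))) (λ.λ.1)
  step 1: (λ.λ.λ.1) (λ.λ.1) (λ.0) ((λ.λ.λ.1) (λ.λ.λ.1))
  step 2: (λ.λ.1) (λ.0) ((λ.λ.λ.1) (λ.λ.λ.1))
  step 3: (λ.λ.0) ((λ.λ.λ.1) (λ.λ.λ.1))
  step 4: λ.0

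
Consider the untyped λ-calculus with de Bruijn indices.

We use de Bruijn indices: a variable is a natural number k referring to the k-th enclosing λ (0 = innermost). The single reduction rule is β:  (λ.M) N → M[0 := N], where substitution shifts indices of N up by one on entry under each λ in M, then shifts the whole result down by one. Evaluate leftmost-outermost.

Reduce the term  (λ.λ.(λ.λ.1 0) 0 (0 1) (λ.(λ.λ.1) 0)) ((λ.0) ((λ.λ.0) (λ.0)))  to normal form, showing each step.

  start: (λ.λ.(λ.λ.1 0) 0 (0 1) (λ.(λ.λ.1) 0)) ((λ.0) ((λ.λ.0) (λ.0)))
  [1] λ.(λ.λ.1 0) 0 (0 ((λ.0) ((λ.λ.0) (λ.0)))) (λ.(λ.λ.1) 0)
  [2] λ.(λ.1 0) (0 ((λ.0) ((λ.λ.0) (λ.0)))) (λ.(λ.λ.1) 0)
  [3] λ.0 (0 ((λ.0) ((λ.λ.0) (λ.0)))) (λ.(λ.λ.1) 0)
  [4] λ.0 (0 ((λ.λ.0) (λ.0))) (λ.(λ.λ.1) 0)
  [5] λ.0 (0 (λ.0)) (λ.(λ.λ.1) 0)
  [6] λ.0 (0 (λ.0)) (λ.λ.1)

Answer: normal form = λ.0 (0 (λ.0)) (λ.λ.1)  (in 6 steps)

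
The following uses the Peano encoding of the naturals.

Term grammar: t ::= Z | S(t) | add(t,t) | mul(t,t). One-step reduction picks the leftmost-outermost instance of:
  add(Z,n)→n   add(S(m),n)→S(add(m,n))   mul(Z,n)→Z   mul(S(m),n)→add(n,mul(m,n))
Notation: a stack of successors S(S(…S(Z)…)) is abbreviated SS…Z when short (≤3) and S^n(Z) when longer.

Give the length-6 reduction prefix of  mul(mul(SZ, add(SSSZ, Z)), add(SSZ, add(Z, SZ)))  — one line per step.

Answer: after 6 steps: S(add(add(SZ, add(Z, SZ)), mul(add(add(SSZ, Z), mul(Z, add(SSSZ, Z))), add(SSZ, add(Z, SZ)))))

Derivation:
  start: mul(mul(SZ, add(SSSZ, Z)), add(SSZ, add(Z, SZ)))
  step 1: mul(add(add(SSSZ, Z), mul(Z, add(SSSZ, Z))), add(SSZ, add(Z, SZ)))
  step 2: mul(add(S(add(SSZ, Z)), mul(Z, add(SSSZ, Z))), add(SSZ, add(Z, SZ)))
  step 3: mul(S(add(add(SSZ, Z), mul(Z, add(SSSZ, Z)))), add(SSZ, add(Z, SZ)))
  step 4: add(add(SSZ, add(Z, SZ)), mul(add(add(SSZ, Z), mul(Z, add(SSSZ, Z))), add(SSZ, add(Z, SZ))))
  step 5: add(S(add(SZ, add(Z, SZ))), mul(add(add(SSZ, Z), mul(Z, add(SSSZ, Z))), add(SSZ, add(Z, SZ))))
  step 6: S(add(add(SZ, add(Z, SZ)), mul(add(add(SSZ, Z), mul(Z, add(SSSZ, Z))), add(SSZ, add(Z, SZ)))))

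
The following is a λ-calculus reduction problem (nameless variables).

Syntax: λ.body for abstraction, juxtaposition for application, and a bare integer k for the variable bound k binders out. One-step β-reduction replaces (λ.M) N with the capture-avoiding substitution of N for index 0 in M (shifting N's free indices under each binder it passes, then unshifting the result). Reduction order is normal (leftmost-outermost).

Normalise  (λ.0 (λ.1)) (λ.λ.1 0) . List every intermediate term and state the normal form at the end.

Answer: normal form = λ.λ.λ.1 0  (in 3 steps)

Reduction:
  start: (λ.0 (λ.1)) (λ.λ.1 0)
  step 1: (λ.λ.1 0) (λ.λ.λ.1 0)
  step 2: λ.(λ.λ.λ.1 0) 0
  step 3: λ.λ.λ.1 0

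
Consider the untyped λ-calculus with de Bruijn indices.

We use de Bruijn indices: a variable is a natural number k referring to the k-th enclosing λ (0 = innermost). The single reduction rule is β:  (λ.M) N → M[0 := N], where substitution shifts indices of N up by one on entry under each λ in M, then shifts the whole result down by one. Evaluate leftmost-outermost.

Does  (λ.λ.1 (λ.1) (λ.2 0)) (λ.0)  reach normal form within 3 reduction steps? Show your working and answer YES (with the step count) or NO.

Answer: YES — reaches normal form λ.0 in 3 ≤ 3 steps

Derivation:
  start: (λ.λ.1 (λ.1) (λ.2 0)) (λ.0)
  →1  λ.(λ.0) (λ.1) (λ.(λ.0) 0)
  →2  λ.(λ.1) (λ.(λ.0) 0)
  →3  λ.0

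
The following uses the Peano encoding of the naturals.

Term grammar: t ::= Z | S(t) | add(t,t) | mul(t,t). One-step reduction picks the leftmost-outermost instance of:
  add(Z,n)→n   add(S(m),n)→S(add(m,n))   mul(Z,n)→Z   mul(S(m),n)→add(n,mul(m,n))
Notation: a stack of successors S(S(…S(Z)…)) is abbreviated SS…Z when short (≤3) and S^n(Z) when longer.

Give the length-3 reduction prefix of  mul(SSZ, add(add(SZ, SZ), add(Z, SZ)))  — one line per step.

Answer: after 3 steps: add(S(add(add(Z, SZ), add(Z, SZ))), mul(SZ, add(add(SZ, SZ), add(Z, SZ))))

Reduction:
  start: mul(SSZ, add(add(SZ, SZ), add(Z, SZ)))
  [1] add(add(add(SZ, SZ), add(Z, SZ)), mul(SZ, add(add(SZ, SZ), add(Z, SZ))))
  [2] add(add(S(add(Z, SZ)), add(Z, SZ)), mul(SZ, add(add(SZ, SZ), add(Z, SZ))))
  [3] add(S(add(add(Z, SZ), add(Z, SZ))), mul(SZ, add(add(SZ, SZ), add(Z, SZ))))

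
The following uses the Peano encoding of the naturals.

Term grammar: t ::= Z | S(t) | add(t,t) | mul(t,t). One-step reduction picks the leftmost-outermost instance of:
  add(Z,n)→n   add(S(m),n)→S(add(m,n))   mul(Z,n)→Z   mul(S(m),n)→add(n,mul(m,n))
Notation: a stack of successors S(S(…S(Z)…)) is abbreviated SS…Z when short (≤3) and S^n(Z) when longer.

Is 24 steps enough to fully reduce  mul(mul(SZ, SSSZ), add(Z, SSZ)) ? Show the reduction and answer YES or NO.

  start: mul(mul(SZ, SSSZ), add(Z, SSZ))
  step 1: mul(add(SSSZ, mul(Z, SSSZ)), add(Z, SSZ))
  step 2: mul(S(add(SSZ, mul(Z, SSSZ))), add(Z, SSZ))
  step 3: add(add(Z, SSZ), mul(add(SSZ, mul(Z, SSSZ)), add(Z, SSZ)))
  step 4: add(SSZ, mul(add(SSZ, mul(Z, SSSZ)), add(Z, SSZ)))
  step 5: S(add(SZ, mul(add(SSZ, mul(Z, SSSZ)), add(Z, SSZ))))
  step 6: S(S(add(Z, mul(add(SSZ, mul(Z, SSSZ)), add(Z, SSZ)))))
  step 7: S(S(mul(add(SSZ, mul(Z, SSSZ)), add(Z, SSZ))))
  step 8: S(S(mul(S(add(SZ, mul(Z, SSSZ))), add(Z, SSZ))))
  step 9: S(S(add(add(Z, SSZ), mul(add(SZ, mul(Z, SSSZ)), add(Z, SSZ)))))
  step 10: S(S(add(SSZ, mul(add(SZ, mul(Z, SSSZ)), add(Z, SSZ)))))
  step 11: S(S(S(add(SZ, mul(add(SZ, mul(Z, SSSZ)), add(Z, SSZ))))))
  step 12: S(S(S(S(add(Z, mul(add(SZ, mul(Z, SSSZ)), add(Z, SSZ)))))))
  step 13: S(S(S(S(mul(add(SZ, mul(Z, SSSZ)), add(Z, SSZ))))))
  step 14: S(S(S(S(mul(S(add(Z, mul(Z, SSSZ))), add(Z, SSZ))))))
  step 15: S(S(S(S(add(add(Z, SSZ), mul(add(Z, mul(Z, SSSZ)), add(Z, SSZ)))))))
  step 16: S(S(S(S(add(SSZ, mul(add(Z, mul(Z, SSSZ)), add(Z, SSZ)))))))
  step 17: S(S(S(S(S(add(SZ, mul(add(Z, mul(Z, SSSZ)), add(Z, SSZ))))))))
  step 18: S(S(S(S(S(S(add(Z, mul(add(Z, mul(Z, SSSZ)), add(Z, SSZ)))))))))
  step 19: S(S(S(S(S(S(mul(add(Z, mul(Z, SSSZ)), add(Z, SSZ))))))))
  step 20: S(S(S(S(S(S(mul(mul(Z, SSSZ), add(Z, SSZ))))))))
  step 21: S(S(S(S(S(S(mul(Z, add(Z, SSZ))))))))
  step 22: S^6(Z)

Answer: YES — reaches normal form S^6(Z) in 22 ≤ 24 steps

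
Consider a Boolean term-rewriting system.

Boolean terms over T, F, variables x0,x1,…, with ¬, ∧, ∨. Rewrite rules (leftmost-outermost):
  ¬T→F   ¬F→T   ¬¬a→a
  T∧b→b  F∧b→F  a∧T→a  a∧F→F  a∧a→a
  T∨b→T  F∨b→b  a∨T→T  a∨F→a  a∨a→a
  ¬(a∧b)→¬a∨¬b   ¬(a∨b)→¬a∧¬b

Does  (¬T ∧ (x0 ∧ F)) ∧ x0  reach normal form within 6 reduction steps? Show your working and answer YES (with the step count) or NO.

Answer: YES — reaches normal form F in 3 ≤ 6 steps

Working:
  start: (¬T ∧ (x0 ∧ F)) ∧ x0
  →1  (F ∧ (x0 ∧ F)) ∧ x0
  →2  F ∧ x0
  →3  F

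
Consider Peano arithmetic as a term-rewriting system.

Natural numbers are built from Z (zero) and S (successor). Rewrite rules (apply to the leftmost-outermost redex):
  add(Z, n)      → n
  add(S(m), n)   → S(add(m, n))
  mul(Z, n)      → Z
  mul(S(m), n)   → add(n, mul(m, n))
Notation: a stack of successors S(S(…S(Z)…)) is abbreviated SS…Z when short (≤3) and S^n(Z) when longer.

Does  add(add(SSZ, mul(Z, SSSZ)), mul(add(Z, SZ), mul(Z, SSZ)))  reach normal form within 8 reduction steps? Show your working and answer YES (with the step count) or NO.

  start: add(add(SSZ, mul(Z, SSSZ)), mul(add(Z, SZ), mul(Z, SSZ)))
  [1] add(S(add(SZ, mul(Z, SSSZ))), mul(add(Z, SZ), mul(Z, SSZ)))
  [2] S(add(add(SZ, mul(Z, SSSZ)), mul(add(Z, SZ), mul(Z, SSZ))))
  [3] S(add(S(add(Z, mul(Z, SSSZ))), mul(add(Z, SZ), mul(Z, SSZ))))
  [4] S(S(add(add(Z, mul(Z, SSSZ)), mul(add(Z, SZ), mul(Z, SSZ)))))
  [5] S(S(add(mul(Z, SSSZ), mul(add(Z, SZ), mul(Z, SSZ)))))
  [6] S(S(add(Z, mul(add(Z, SZ), mul(Z, SSZ)))))
  [7] S(S(mul(add(Z, SZ), mul(Z, SSZ))))
  [8] S(S(mul(SZ, mul(Z, SSZ))))

Answer: NO — after 8 steps the term is S(S(mul(SZ, mul(Z, SSZ)))), not yet normal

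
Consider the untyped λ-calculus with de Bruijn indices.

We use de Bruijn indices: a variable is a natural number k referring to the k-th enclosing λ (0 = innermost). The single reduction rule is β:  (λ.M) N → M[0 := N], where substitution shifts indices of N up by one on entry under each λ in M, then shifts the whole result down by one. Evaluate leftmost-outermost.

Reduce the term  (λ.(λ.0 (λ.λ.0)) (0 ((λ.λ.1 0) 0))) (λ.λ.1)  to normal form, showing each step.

  start: (λ.(λ.0 (λ.λ.0)) (0 ((λ.λ.1 0) 0))) (λ.λ.1)
  →1  (λ.0 (λ.λ.0)) ((λ.λ.1) ((λ.λ.1 0) (λ.λ.1)))
  →2  (λ.λ.1) ((λ.λ.1 0) (λ.λ.1)) (λ.λ.0)
  →3  (λ.(λ.λ.1 0) (λ.λ.1)) (λ.λ.0)
  →4  (λ.λ.1 0) (λ.λ.1)
  →5  λ.(λ.λ.1) 0
  →6  λ.λ.1

Answer: normal form = λ.λ.1  (in 6 steps)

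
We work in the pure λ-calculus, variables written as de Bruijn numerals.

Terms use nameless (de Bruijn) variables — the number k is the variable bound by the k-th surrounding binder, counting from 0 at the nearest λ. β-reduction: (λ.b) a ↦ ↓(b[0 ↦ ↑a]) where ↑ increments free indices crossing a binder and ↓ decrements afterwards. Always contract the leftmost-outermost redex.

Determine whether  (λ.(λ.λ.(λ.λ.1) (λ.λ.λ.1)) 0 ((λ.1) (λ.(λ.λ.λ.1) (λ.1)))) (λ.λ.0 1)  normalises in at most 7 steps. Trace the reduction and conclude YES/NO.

  start: (λ.(λ.λ.(λ.λ.1) (λ.λ.λ.1)) 0 ((λ.1) (λ.(λ.λ.λ.1) (λ.1)))) (λ.λ.0 1)
  [1] (λ.λ.(λ.λ.1) (λ.λ.λ.1)) (λ.λ.0 1) ((λ.λ.λ.0 1) (λ.(λ.λ.λ.1) (λ.1)))
  [2] (λ.(λ.λ.1) (λ.λ.λ.1)) ((λ.λ.λ.0 1) (λ.(λ.λ.λ.1) (λ.1)))
  [3] (λ.λ.1) (λ.λ.λ.1)
  [4] λ.λ.λ.λ.1

Answer: YES — reaches normal form λ.λ.λ.λ.1 in 4 ≤ 7 steps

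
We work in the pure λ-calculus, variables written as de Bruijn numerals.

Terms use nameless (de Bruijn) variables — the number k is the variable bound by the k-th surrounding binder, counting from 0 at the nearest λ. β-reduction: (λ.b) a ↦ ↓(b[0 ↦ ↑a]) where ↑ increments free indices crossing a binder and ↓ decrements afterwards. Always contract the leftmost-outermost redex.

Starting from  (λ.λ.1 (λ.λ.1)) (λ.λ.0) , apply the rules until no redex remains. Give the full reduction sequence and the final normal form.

  start: (λ.λ.1 (λ.λ.1)) (λ.λ.0)
  [1] λ.(λ.λ.0) (λ.λ.1)
  [2] λ.λ.0

Answer: normal form = λ.λ.0  (in 2 steps)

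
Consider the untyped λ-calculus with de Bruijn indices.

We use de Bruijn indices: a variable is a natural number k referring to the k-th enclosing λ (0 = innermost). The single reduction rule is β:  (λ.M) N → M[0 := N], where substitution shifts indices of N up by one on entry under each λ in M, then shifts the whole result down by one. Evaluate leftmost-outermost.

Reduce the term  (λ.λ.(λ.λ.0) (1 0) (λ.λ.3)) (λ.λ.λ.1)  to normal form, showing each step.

Answer: normal form = λ.λ.λ.λ.λ.λ.1  (in 3 steps)

Derivation:
  start: (λ.λ.(λ.λ.0) (1 0) (λ.λ.3)) (λ.λ.λ.1)
  step 1: λ.(λ.λ.0) ((λ.λ.λ.1) 0) (λ.λ.λ.λ.λ.1)
  step 2: λ.(λ.0) (λ.λ.λ.λ.λ.1)
  step 3: λ.λ.λ.λ.λ.λ.1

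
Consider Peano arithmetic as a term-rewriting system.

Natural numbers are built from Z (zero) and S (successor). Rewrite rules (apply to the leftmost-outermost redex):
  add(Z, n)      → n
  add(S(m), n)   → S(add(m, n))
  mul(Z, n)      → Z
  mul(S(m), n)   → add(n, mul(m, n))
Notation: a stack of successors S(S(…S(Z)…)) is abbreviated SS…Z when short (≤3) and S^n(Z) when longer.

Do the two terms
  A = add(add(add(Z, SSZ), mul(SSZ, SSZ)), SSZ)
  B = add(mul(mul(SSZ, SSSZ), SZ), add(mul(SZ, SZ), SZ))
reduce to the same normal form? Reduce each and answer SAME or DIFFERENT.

Answer: SAME — A ⇓ S^8(Z), B ⇓ S^8(Z)

Working:
Term A:
  start: add(add(add(Z, SSZ), mul(SSZ, SSZ)), SSZ)
  [1] add(add(SSZ, mul(SSZ, SSZ)), SSZ)
  [2] add(S(add(SZ, mul(SSZ, SSZ))), SSZ)
  [3] S(add(add(SZ, mul(SSZ, SSZ)), SSZ))
  [4] S(add(S(add(Z, mul(SSZ, SSZ))), SSZ))
  [5] S(S(add(add(Z, mul(SSZ, SSZ)), SSZ)))
  [6] S(S(add(mul(SSZ, SSZ), SSZ)))
  [7] S(S(add(add(SSZ, mul(SZ, SSZ)), SSZ)))
  [8] S(S(add(S(add(SZ, mul(SZ, SSZ))), SSZ)))
  [9] S(S(S(add(add(SZ, mul(SZ, SSZ)), SSZ))))
  [10] S(S(S(add(S(add(Z, mul(SZ, SSZ))), SSZ))))
  [11] S(S(S(S(add(add(Z, mul(SZ, SSZ)), SSZ)))))
  [12] S(S(S(S(add(mul(SZ, SSZ), SSZ)))))
  [13] S(S(S(S(add(add(SSZ, mul(Z, SSZ)), SSZ)))))
  [14] S(S(S(S(add(S(add(SZ, mul(Z, SSZ))), SSZ)))))
  [15] S(S(S(S(S(add(add(SZ, mul(Z, SSZ)), SSZ))))))
  [16] S(S(S(S(S(add(S(add(Z, mul(Z, SSZ))), SSZ))))))
  [17] S(S(S(S(S(S(add(add(Z, mul(Z, SSZ)), SSZ)))))))
  [18] S(S(S(S(S(S(add(mul(Z, SSZ), SSZ)))))))
  [19] S(S(S(S(S(S(add(Z, SSZ)))))))
  [20] S^8(Z)

Term B:
  start: add(mul(mul(SSZ, SSSZ), SZ), add(mul(SZ, SZ), SZ))
  [1] add(mul(add(SSSZ, mul(SZ, SSSZ)), SZ), add(mul(SZ, SZ), SZ))
  [2] add(mul(S(add(SSZ, mul(SZ, SSSZ))), SZ), add(mul(SZ, SZ), SZ))
  [3] add(add(SZ, mul(add(SSZ, mul(SZ, SSSZ)), SZ)), add(mul(SZ, SZ), SZ))
  [4] add(S(add(Z, mul(add(SSZ, mul(SZ, SSSZ)), SZ))), add(mul(SZ, SZ), SZ))
  [5] S(add(add(Z, mul(add(SSZ, mul(SZ, SSSZ)), SZ)), add(mul(SZ, SZ), SZ)))
  [6] S(add(mul(add(SSZ, mul(SZ, SSSZ)), SZ), add(mul(SZ, SZ), SZ)))
  [7] S(add(mul(S(add(SZ, mul(SZ, SSSZ))), SZ), add(mul(SZ, SZ), SZ)))
  [8] S(add(add(SZ, mul(add(SZ, mul(SZ, SSSZ)), SZ)), add(mul(SZ, SZ), SZ)))
  [9] S(add(S(add(Z, mul(add(SZ, mul(SZ, SSSZ)), SZ))), add(mul(SZ, SZ), SZ)))
  [10] S(S(add(add(Z, mul(add(SZ, mul(SZ, SSSZ)), SZ)), add(mul(SZ, SZ), SZ))))
  [11] S(S(add(mul(add(SZ, mul(SZ, SSSZ)), SZ), add(mul(SZ, SZ), SZ))))
  [12] S(S(add(mul(S(add(Z, mul(SZ, SSSZ))), SZ), add(mul(SZ, SZ), SZ))))
  [13] S(S(add(add(SZ, mul(add(Z, mul(SZ, SSSZ)), SZ)), add(mul(SZ, SZ), SZ))))
  [14] S(S(add(S(add(Z, mul(add(Z, mul(SZ, SSSZ)), SZ))), add(mul(SZ, SZ), SZ))))
  [15] S(S(S(add(add(Z, mul(add(Z, mul(SZ, SSSZ)), SZ)), add(mul(SZ, SZ), SZ)))))
  [16] S(S(S(add(mul(add(Z, mul(SZ, SSSZ)), SZ), add(mul(SZ, SZ), SZ)))))
  [17] S(S(S(add(mul(mul(SZ, SSSZ), SZ), add(mul(SZ, SZ), SZ)))))
  [18] S(S(S(add(mul(add(SSSZ, mul(Z, SSSZ)), SZ), add(mul(SZ, SZ), SZ)))))
  [19] S(S(S(add(mul(S(add(SSZ, mul(Z, SSSZ))), SZ), add(mul(SZ, SZ), SZ)))))
  [20] S(S(S(add(add(SZ, mul(add(SSZ, mul(Z, SSSZ)), SZ)), add(mul(SZ, SZ), SZ)))))
  [21] S(S(S(add(S(add(Z, mul(add(SSZ, mul(Z, SSSZ)), SZ))), add(mul(SZ, SZ), SZ)))))
  [22] S(S(S(S(add(add(Z, mul(add(SSZ, mul(Z, SSSZ)), SZ)), add(mul(SZ, SZ), SZ))))))
  [23] S(S(S(S(add(mul(add(SSZ, mul(Z, SSSZ)), SZ), add(mul(SZ, SZ), SZ))))))
  [24] S(S(S(S(add(mul(S(add(SZ, mul(Z, SSSZ))), SZ), add(mul(SZ, SZ), SZ))))))
  [25] S(S(S(S(add(add(SZ, mul(add(SZ, mul(Z, SSSZ)), SZ)), add(mul(SZ, SZ), SZ))))))
  [26] S(S(S(S(add(S(add(Z, mul(add(SZ, mul(Z, SSSZ)), SZ))), add(mul(SZ, SZ), SZ))))))
  [27] S(S(S(S(S(add(add(Z, mul(add(SZ, mul(Z, SSSZ)), SZ)), add(mul(SZ, SZ), SZ)))))))
  [28] S(S(S(S(S(add(mul(add(SZ, mul(Z, SSSZ)), SZ), add(mul(SZ, SZ), SZ)))))))
  [29] S(S(S(S(S(add(mul(S(add(Z, mul(Z, SSSZ))), SZ), add(mul(SZ, SZ), SZ)))))))
  [30] S(S(S(S(S(add(add(SZ, mul(add(Z, mul(Z, SSSZ)), SZ)), add(mul(SZ, SZ), SZ)))))))
  [31] S(S(S(S(S(add(S(add(Z, mul(add(Z, mul(Z, SSSZ)), SZ))), add(mul(SZ, SZ), SZ)))))))
  [32] S(S(S(S(S(S(add(add(Z, mul(add(Z, mul(Z, SSSZ)), SZ)), add(mul(SZ, SZ), SZ))))))))
  [33] S(S(S(S(S(S(add(mul(add(Z, mul(Z, SSSZ)), SZ), add(mul(SZ, SZ), SZ))))))))
  [34] S(S(S(S(S(S(add(mul(mul(Z, SSSZ), SZ), add(mul(SZ, SZ), SZ))))))))
  [35] S(S(S(S(S(S(add(mul(Z, SZ), add(mul(SZ, SZ), SZ))))))))
  [36] S(S(S(S(S(S(add(Z, add(mul(SZ, SZ), SZ))))))))
  [37] S(S(S(S(S(S(add(mul(SZ, SZ), SZ)))))))
  [38] S(S(S(S(S(S(add(add(SZ, mul(Z, SZ)), SZ)))))))
  [39] S(S(S(S(S(S(add(S(add(Z, mul(Z, SZ))), SZ)))))))
  [40] S(S(S(S(S(S(S(add(add(Z, mul(Z, SZ)), SZ))))))))
  [41] S(S(S(S(S(S(S(add(mul(Z, SZ), SZ))))))))
  [42] S(S(S(S(S(S(S(add(Z, SZ))))))))
  [43] S^8(Z)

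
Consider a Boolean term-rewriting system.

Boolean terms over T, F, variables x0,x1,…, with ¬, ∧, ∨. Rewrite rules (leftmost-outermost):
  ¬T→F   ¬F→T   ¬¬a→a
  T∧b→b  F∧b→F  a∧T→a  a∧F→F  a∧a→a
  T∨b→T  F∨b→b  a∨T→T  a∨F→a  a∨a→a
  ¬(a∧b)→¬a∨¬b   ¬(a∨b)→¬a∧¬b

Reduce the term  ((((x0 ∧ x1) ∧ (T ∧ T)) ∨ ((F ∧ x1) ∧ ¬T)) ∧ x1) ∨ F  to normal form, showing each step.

  start: ((((x0 ∧ x1) ∧ (T ∧ T)) ∨ ((F ∧ x1) ∧ ¬T)) ∧ x1) ∨ F
  [1] (((x0 ∧ x1) ∧ (T ∧ T)) ∨ ((F ∧ x1) ∧ ¬T)) ∧ x1
  [2] (((x0 ∧ x1) ∧ T) ∨ ((F ∧ x1) ∧ ¬T)) ∧ x1
  [3] ((x0 ∧ x1) ∨ ((F ∧ x1) ∧ ¬T)) ∧ x1
  [4] ((x0 ∧ x1) ∨ (F ∧ ¬T)) ∧ x1
  [5] ((x0 ∧ x1) ∨ F) ∧ x1
  [6] (x0 ∧ x1) ∧ x1

Answer: normal form = (x0 ∧ x1) ∧ x1  (in 6 steps)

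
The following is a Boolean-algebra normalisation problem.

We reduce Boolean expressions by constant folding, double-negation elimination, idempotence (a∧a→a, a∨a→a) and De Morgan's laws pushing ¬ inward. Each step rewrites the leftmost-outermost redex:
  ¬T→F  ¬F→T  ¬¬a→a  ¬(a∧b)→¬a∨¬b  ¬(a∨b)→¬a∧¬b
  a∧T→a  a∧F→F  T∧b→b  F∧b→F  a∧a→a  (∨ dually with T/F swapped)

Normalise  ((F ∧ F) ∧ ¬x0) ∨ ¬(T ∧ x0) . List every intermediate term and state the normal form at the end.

  start: ((F ∧ F) ∧ ¬x0) ∨ ¬(T ∧ x0)
  [1] (F ∧ ¬x0) ∨ ¬(T ∧ x0)
  [2] F ∨ ¬(T ∧ x0)
  [3] ¬(T ∧ x0)
  [4] ¬T ∨ ¬x0
  [5] F ∨ ¬x0
  [6] ¬x0

Answer: normal form = ¬x0  (in 6 steps)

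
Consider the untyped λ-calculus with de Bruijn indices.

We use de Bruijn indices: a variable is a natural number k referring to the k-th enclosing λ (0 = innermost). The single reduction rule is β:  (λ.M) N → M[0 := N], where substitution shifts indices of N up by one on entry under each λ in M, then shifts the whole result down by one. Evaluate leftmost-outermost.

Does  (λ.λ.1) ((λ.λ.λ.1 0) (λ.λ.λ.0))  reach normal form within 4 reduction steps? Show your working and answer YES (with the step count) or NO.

Answer: YES — reaches normal form λ.λ.λ.1 0 in 2 ≤ 4 steps

Reduction:
  start: (λ.λ.1) ((λ.λ.λ.1 0) (λ.λ.λ.0))
  →1  λ.(λ.λ.λ.1 0) (λ.λ.λ.0)
  →2  λ.λ.λ.1 0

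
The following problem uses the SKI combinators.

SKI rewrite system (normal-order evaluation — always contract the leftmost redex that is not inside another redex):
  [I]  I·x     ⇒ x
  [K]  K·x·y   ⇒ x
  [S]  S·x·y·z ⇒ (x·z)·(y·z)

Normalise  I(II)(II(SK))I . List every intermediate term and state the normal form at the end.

Answer: normal form = SKI  (in 5 steps)

Derivation:
  start: I(II)(II(SK))I
  →1  II(II(SK))I
  →2  I(II(SK))I
  →3  II(SK)I
  →4  I(SK)I
  →5  SKI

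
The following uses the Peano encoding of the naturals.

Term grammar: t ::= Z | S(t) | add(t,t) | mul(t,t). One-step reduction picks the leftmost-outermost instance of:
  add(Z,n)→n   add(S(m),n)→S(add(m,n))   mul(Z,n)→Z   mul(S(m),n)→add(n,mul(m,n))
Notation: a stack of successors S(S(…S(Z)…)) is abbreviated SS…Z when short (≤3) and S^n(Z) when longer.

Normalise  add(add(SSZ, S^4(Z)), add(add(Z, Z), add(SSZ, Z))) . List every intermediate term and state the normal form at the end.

  start: add(add(SSZ, S^4(Z)), add(add(Z, Z), add(SSZ, Z)))
  step 1: add(S(add(SZ, S^4(Z))), add(add(Z, Z), add(SSZ, Z)))
  step 2: S(add(add(SZ, S^4(Z)), add(add(Z, Z), add(SSZ, Z))))
  step 3: S(add(S(add(Z, S^4(Z))), add(add(Z, Z), add(SSZ, Z))))
  step 4: S(S(add(add(Z, S^4(Z)), add(add(Z, Z), add(SSZ, Z)))))
  step 5: S(S(add(S^4(Z), add(add(Z, Z), add(SSZ, Z)))))
  step 6: S(S(S(add(SSSZ, add(add(Z, Z), add(SSZ, Z))))))
  step 7: S(S(S(S(add(SSZ, add(add(Z, Z), add(SSZ, Z)))))))
  step 8: S(S(S(S(S(add(SZ, add(add(Z, Z), add(SSZ, Z))))))))
  step 9: S(S(S(S(S(S(add(Z, add(add(Z, Z), add(SSZ, Z)))))))))
  step 10: S(S(S(S(S(S(add(add(Z, Z), add(SSZ, Z))))))))
  step 11: S(S(S(S(S(S(add(Z, add(SSZ, Z))))))))
  step 12: S(S(S(S(S(S(add(SSZ, Z)))))))
  step 13: S(S(S(S(S(S(S(add(SZ, Z))))))))
  step 14: S(S(S(S(S(S(S(S(add(Z, Z)))))))))
  step 15: S^8(Z)

Answer: normal form = S^8(Z)  (in 15 steps)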